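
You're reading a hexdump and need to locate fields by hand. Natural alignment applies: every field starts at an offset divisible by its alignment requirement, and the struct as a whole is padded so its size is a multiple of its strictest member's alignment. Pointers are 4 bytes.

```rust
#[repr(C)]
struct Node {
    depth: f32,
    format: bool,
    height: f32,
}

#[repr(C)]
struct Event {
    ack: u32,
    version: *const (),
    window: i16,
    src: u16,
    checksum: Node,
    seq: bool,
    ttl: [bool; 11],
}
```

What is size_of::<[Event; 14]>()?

Node: 0..4  depth  (4B, 4-aligned); 4..5  format  (1B, 1-aligned); 5..8  -- padding (3B); 8..12  height  (4B, 4-aligned); sizeof = 12, alignof = 4
0..4  ack  (4B, 4-aligned)
4..8  version  (4B, 4-aligned)
8..10  window  (2B, 2-aligned)
10..12  src  (2B, 2-aligned)
12..24  checksum  (12B, 4-aligned)
24..25  seq  (1B, 1-aligned)
25..36  ttl  (11B, 1-aligned)
sizeof = 36, alignof = 4
array of 14: 14 × 36 = 504

504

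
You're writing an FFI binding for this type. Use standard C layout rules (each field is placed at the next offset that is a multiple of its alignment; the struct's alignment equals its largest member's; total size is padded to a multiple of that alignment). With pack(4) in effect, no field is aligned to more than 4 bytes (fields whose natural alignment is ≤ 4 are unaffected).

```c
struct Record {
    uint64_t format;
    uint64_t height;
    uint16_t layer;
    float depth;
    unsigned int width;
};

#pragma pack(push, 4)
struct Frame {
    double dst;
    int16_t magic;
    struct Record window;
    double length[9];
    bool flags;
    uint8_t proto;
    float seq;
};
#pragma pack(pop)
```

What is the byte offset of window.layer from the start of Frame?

28

Record: format at 0 (size 8, align 8) → ends 8; height at 8 (size 8, align 8) → ends 16; layer at 16 (size 2, align 2) → ends 18; pad 2 to align 4 for depth; depth at 20 (size 4, align 4) → ends 24; width at 24 (size 4, align 4) → ends 28; tail pad 4 to reach multiple of 8; total 32 bytes, alignment 8
dst at 0 (size 8, align 4) → ends 8
magic at 8 (size 2, align 2) → ends 10
pad 2 to align 4 for window
window at 12 (size 32, align 4) → ends 44
within Record: layer at 16
12 + 16 = 28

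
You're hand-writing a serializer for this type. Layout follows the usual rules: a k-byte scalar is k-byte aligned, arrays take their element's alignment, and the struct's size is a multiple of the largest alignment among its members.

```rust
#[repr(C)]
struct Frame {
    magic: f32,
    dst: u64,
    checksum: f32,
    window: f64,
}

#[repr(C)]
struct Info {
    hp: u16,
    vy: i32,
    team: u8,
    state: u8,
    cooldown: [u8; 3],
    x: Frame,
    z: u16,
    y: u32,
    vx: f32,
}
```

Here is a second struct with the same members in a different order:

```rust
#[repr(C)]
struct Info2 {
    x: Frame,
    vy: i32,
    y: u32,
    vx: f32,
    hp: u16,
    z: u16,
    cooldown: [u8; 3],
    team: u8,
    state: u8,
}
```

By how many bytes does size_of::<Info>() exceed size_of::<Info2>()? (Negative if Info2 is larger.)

8

Frame: 0..4  magic  (4B, 4-aligned); 4..8  -- padding (4B); 8..16  dst  (8B, 8-aligned); 16..20  checksum  (4B, 4-aligned); 20..24  -- padding (4B); 24..32  window  (8B, 8-aligned); sizeof = 32, alignof = 8
0..2  hp  (2B, 2-aligned)
2..4  -- padding (2B)
4..8  vy  (4B, 4-aligned)
8..9  team  (1B, 1-aligned)
9..10  state  (1B, 1-aligned)
10..13  cooldown  (3B, 1-aligned)
13..16  -- padding (3B)
16..48  x  (32B, 8-aligned)
48..50  z  (2B, 2-aligned)
50..52  -- padding (2B)
52..56  y  (4B, 4-aligned)
56..60  vx  (4B, 4-aligned)
60..64  -- tail padding (4B)
sizeof = 64, alignof = 8
— Info2 —
0..32  x  (32B, 8-aligned)
32..36  vy  (4B, 4-aligned)
36..40  y  (4B, 4-aligned)
40..44  vx  (4B, 4-aligned)
44..46  hp  (2B, 2-aligned)
46..48  z  (2B, 2-aligned)
48..51  cooldown  (3B, 1-aligned)
51..52  team  (1B, 1-aligned)
52..53  state  (1B, 1-aligned)
53..56  -- tail padding (3B)
sizeof = 56, alignof = 8
64 − 56 = 8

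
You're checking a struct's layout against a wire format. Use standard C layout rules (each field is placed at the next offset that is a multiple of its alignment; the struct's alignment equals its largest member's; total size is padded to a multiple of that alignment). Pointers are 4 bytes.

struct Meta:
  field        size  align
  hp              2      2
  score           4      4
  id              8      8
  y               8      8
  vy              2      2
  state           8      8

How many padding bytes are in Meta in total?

8

0..2  hp  (2B, 2-aligned)
2..4  -- padding (2B)
4..8  score  (4B, 4-aligned)
8..16  id  (8B, 8-aligned)
16..24  y  (8B, 8-aligned)
24..26  vy  (2B, 2-aligned)
26..32  -- padding (6B)
32..40  state  (8B, 8-aligned)
sizeof = 40, alignof = 8
data bytes 32, size 40 → padding 8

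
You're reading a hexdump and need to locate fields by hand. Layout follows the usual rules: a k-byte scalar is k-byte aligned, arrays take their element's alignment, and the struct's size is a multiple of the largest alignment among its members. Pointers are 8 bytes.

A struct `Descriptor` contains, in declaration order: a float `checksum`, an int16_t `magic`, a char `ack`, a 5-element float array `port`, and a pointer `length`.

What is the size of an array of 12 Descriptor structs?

480

0..4  checksum  (4B, 4-aligned)
4..6  magic  (2B, 2-aligned)
6..7  ack  (1B, 1-aligned)
7..8  -- padding (1B)
8..28  port  (20B, 4-aligned)
28..32  -- padding (4B)
32..40  length  (8B, 8-aligned)
sizeof = 40, alignof = 8
array of 12: 12 × 40 = 480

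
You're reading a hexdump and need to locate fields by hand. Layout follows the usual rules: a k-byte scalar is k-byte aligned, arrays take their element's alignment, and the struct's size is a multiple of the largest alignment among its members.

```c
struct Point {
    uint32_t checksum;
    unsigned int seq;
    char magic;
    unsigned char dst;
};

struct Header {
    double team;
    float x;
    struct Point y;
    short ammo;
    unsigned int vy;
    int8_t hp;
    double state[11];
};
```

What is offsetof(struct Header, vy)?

28

Point: @0: checksum [4B, align 4] → 4; @4: seq [4B, align 4] → 8; @8: magic [1B, align 1] → 9; @9: dst [1B, align 1] → 10; +2 tail pad (align 4); size 12, align 4
@0: team [8B, align 8] → 8
@8: x [4B, align 4] → 12
@12: y [12B, align 4] → 24
@24: ammo [2B, align 2] → 26
+2 pad (align 4)
@28: vy [4B, align 4] → 32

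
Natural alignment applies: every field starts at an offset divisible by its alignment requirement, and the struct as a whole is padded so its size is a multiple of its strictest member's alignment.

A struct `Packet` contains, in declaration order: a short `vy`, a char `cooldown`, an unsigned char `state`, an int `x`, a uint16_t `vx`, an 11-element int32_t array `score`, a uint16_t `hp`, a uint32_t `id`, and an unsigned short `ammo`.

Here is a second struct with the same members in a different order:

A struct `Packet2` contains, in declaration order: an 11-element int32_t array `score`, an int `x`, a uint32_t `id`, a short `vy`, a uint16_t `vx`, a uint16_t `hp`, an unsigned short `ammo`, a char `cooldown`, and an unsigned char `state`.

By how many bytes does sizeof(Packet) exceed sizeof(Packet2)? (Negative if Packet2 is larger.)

@0: vy [2B, align 2] → 2
@2: cooldown [1B, align 1] → 3
@3: state [1B, align 1] → 4
@4: x [4B, align 4] → 8
@8: vx [2B, align 2] → 10
+2 pad (align 4)
@12: score [44B, align 4] → 56
@56: hp [2B, align 2] → 58
+2 pad (align 4)
@60: id [4B, align 4] → 64
@64: ammo [2B, align 2] → 66
+2 tail pad (align 4)
size 68, align 4
— Packet2 —
@0: score [44B, align 4] → 44
@44: x [4B, align 4] → 48
@48: id [4B, align 4] → 52
@52: vy [2B, align 2] → 54
@54: vx [2B, align 2] → 56
@56: hp [2B, align 2] → 58
@58: ammo [2B, align 2] → 60
@60: cooldown [1B, align 1] → 61
@61: state [1B, align 1] → 62
+2 tail pad (align 4)
size 64, align 4
68 − 64 = 4

4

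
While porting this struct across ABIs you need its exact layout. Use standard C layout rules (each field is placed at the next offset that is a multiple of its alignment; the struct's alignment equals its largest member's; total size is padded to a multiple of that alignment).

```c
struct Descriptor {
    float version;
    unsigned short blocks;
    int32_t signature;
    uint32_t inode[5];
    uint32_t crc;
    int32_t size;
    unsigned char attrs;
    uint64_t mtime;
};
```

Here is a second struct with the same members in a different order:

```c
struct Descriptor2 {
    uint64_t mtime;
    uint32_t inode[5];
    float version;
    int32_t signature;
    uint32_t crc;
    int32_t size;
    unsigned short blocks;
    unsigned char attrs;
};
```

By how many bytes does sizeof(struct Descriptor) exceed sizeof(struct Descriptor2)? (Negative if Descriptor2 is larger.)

version at 0 (size 4, align 4) → ends 4
blocks at 4 (size 2, align 2) → ends 6
pad 2 to align 4 for signature
signature at 8 (size 4, align 4) → ends 12
inode at 12 (size 20, align 4) → ends 32
crc at 32 (size 4, align 4) → ends 36
size at 36 (size 4, align 4) → ends 40
attrs at 40 (size 1, align 1) → ends 41
pad 7 to align 8 for mtime
mtime at 48 (size 8, align 8) → ends 56
total 56 bytes, alignment 8
— Descriptor2 —
mtime at 0 (size 8, align 8) → ends 8
inode at 8 (size 20, align 4) → ends 28
version at 28 (size 4, align 4) → ends 32
signature at 32 (size 4, align 4) → ends 36
crc at 36 (size 4, align 4) → ends 40
size at 40 (size 4, align 4) → ends 44
blocks at 44 (size 2, align 2) → ends 46
attrs at 46 (size 1, align 1) → ends 47
tail pad 1 to reach multiple of 8
total 48 bytes, alignment 8
56 − 48 = 8

8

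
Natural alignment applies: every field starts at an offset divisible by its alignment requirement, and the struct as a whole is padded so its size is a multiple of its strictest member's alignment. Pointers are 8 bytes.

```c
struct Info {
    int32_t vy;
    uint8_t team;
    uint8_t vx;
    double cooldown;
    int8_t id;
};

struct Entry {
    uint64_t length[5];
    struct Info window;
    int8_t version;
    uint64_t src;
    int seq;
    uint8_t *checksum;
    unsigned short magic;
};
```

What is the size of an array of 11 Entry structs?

Info: 0..4  vy  (4B, 4-aligned); 4..5  team  (1B, 1-aligned); 5..6  vx  (1B, 1-aligned); 6..8  -- padding (2B); 8..16  cooldown  (8B, 8-aligned); 16..17  id  (1B, 1-aligned); 17..24  -- tail padding (7B); sizeof = 24, alignof = 8
0..40  length  (40B, 8-aligned)
40..64  window  (24B, 8-aligned)
64..65  version  (1B, 1-aligned)
65..72  -- padding (7B)
72..80  src  (8B, 8-aligned)
80..84  seq  (4B, 4-aligned)
84..88  -- padding (4B)
88..96  checksum  (8B, 8-aligned)
96..98  magic  (2B, 2-aligned)
98..104  -- tail padding (6B)
sizeof = 104, alignof = 8
array of 11: 11 × 104 = 1144

1144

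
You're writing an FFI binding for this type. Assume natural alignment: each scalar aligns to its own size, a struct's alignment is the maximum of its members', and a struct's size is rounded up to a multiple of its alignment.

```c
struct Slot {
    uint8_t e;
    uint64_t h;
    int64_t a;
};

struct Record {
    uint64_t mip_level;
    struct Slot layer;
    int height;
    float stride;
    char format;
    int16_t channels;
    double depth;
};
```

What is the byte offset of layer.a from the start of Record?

24

Slot: 0..1  e  (1B, 1-aligned); 1..8  -- padding (7B); 8..16  h  (8B, 8-aligned); 16..24  a  (8B, 8-aligned); sizeof = 24, alignof = 8
0..8  mip_level  (8B, 8-aligned)
8..32  layer  (24B, 8-aligned)
within Slot: a at 16
8 + 16 = 24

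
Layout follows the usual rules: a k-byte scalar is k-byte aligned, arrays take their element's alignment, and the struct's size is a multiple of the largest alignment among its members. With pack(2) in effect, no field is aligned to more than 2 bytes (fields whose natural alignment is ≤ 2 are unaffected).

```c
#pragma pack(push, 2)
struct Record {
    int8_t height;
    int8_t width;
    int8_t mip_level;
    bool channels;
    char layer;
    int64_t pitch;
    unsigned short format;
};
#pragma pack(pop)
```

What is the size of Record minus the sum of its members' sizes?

@0: height [1B, align 1] → 1
@1: width [1B, align 1] → 2
@2: mip_level [1B, align 1] → 3
@3: channels [1B, align 1] → 4
@4: layer [1B, align 1] → 5
+1 pad (align 2)
@6: pitch [8B, align 2] → 14
@14: format [2B, align 2] → 16
size 16, align 2
data bytes 15, size 16 → padding 1

1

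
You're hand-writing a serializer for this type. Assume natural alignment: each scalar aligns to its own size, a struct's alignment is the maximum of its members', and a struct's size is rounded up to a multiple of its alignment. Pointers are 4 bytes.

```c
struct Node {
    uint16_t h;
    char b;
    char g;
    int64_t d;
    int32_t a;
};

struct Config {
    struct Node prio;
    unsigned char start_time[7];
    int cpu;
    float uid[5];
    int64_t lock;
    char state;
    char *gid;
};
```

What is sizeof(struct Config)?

72

Node: h at 0 (size 2, align 2) → ends 2; b at 2 (size 1, align 1) → ends 3; g at 3 (size 1, align 1) → ends 4; pad 4 to align 8 for d; d at 8 (size 8, align 8) → ends 16; a at 16 (size 4, align 4) → ends 20; tail pad 4 to reach multiple of 8; total 24 bytes, alignment 8
prio at 0 (size 24, align 8) → ends 24
start_time at 24 (size 7, align 1) → ends 31
pad 1 to align 4 for cpu
cpu at 32 (size 4, align 4) → ends 36
uid at 36 (size 20, align 4) → ends 56
lock at 56 (size 8, align 8) → ends 64
state at 64 (size 1, align 1) → ends 65
pad 3 to align 4 for gid
gid at 68 (size 4, align 4) → ends 72
total 72 bytes, alignment 8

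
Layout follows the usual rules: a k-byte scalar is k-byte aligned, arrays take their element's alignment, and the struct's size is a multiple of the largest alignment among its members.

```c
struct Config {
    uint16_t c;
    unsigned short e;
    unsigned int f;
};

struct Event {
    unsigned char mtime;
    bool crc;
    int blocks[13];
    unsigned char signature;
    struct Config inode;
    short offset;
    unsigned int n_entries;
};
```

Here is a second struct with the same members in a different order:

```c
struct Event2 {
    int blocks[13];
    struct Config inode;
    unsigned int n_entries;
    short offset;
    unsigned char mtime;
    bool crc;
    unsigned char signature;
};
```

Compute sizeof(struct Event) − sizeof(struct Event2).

Config: 0..2  c  (2B, 2-aligned); 2..4  e  (2B, 2-aligned); 4..8  f  (4B, 4-aligned); sizeof = 8, alignof = 4
0..1  mtime  (1B, 1-aligned)
1..2  crc  (1B, 1-aligned)
2..4  -- padding (2B)
4..56  blocks  (52B, 4-aligned)
56..57  signature  (1B, 1-aligned)
57..60  -- padding (3B)
60..68  inode  (8B, 4-aligned)
68..70  offset  (2B, 2-aligned)
70..72  -- padding (2B)
72..76  n_entries  (4B, 4-aligned)
sizeof = 76, alignof = 4
— Event2 —
0..52  blocks  (52B, 4-aligned)
52..60  inode  (8B, 4-aligned)
60..64  n_entries  (4B, 4-aligned)
64..66  offset  (2B, 2-aligned)
66..67  mtime  (1B, 1-aligned)
67..68  crc  (1B, 1-aligned)
68..69  signature  (1B, 1-aligned)
69..72  -- tail padding (3B)
sizeof = 72, alignof = 4
76 − 72 = 4

4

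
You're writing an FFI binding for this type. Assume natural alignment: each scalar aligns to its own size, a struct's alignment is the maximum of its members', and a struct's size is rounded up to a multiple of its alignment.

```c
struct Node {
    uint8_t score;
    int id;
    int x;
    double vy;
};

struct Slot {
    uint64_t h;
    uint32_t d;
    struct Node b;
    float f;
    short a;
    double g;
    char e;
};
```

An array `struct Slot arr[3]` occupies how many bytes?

192

Node: 0..1  score  (1B, 1-aligned); 1..4  -- padding (3B); 4..8  id  (4B, 4-aligned); 8..12  x  (4B, 4-aligned); 12..16  -- padding (4B); 16..24  vy  (8B, 8-aligned); sizeof = 24, alignof = 8
0..8  h  (8B, 8-aligned)
8..12  d  (4B, 4-aligned)
12..16  -- padding (4B)
16..40  b  (24B, 8-aligned)
40..44  f  (4B, 4-aligned)
44..46  a  (2B, 2-aligned)
46..48  -- padding (2B)
48..56  g  (8B, 8-aligned)
56..57  e  (1B, 1-aligned)
57..64  -- tail padding (7B)
sizeof = 64, alignof = 8
array of 3: 3 × 64 = 192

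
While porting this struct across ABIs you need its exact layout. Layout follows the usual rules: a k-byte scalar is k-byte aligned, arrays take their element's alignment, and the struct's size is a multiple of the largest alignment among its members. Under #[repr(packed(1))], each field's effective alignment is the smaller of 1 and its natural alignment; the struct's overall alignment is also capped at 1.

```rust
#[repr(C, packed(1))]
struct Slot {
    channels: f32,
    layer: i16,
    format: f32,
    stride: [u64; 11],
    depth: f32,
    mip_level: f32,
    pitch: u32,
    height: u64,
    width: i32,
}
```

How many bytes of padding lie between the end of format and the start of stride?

channels at 0 (size 4, align 1) → ends 4
layer at 4 (size 2, align 1) → ends 6
format at 6 (size 4, align 1) → ends 10
stride at 10 (size 88, align 1) → ends 98

0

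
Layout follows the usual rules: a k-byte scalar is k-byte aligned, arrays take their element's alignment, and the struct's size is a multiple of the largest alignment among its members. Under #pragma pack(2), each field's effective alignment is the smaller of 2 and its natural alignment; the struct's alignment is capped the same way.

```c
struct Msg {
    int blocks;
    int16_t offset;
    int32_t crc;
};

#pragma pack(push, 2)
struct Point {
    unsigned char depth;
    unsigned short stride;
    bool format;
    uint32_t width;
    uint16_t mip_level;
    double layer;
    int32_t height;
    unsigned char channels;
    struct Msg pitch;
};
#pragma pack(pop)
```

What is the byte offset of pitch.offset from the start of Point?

Msg: 0..4  blocks  (4B, 4-aligned); 4..6  offset  (2B, 2-aligned); 6..8  -- padding (2B); 8..12  crc  (4B, 4-aligned); sizeof = 12, alignof = 4
0..1  depth  (1B, 1-aligned)
1..2  -- padding (1B)
2..4  stride  (2B, 2-aligned)
4..5  format  (1B, 1-aligned)
5..6  -- padding (1B)
6..10  width  (4B, 2-aligned)
10..12  mip_level  (2B, 2-aligned)
12..20  layer  (8B, 2-aligned)
20..24  height  (4B, 2-aligned)
24..25  channels  (1B, 1-aligned)
25..26  -- padding (1B)
26..38  pitch  (12B, 2-aligned)
within Msg: offset at 4
26 + 4 = 30

30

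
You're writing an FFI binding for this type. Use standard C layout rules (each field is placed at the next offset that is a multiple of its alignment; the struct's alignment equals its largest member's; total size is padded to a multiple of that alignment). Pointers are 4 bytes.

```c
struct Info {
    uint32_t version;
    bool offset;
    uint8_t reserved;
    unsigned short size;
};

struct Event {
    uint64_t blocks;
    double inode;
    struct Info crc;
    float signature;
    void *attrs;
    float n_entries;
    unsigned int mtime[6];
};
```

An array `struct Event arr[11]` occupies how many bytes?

704

Info: 0..4  version  (4B, 4-aligned); 4..5  offset  (1B, 1-aligned); 5..6  reserved  (1B, 1-aligned); 6..8  size  (2B, 2-aligned); sizeof = 8, alignof = 4
0..8  blocks  (8B, 8-aligned)
8..16  inode  (8B, 8-aligned)
16..24  crc  (8B, 4-aligned)
24..28  signature  (4B, 4-aligned)
28..32  attrs  (4B, 4-aligned)
32..36  n_entries  (4B, 4-aligned)
36..60  mtime  (24B, 4-aligned)
60..64  -- tail padding (4B)
sizeof = 64, alignof = 8
array of 11: 11 × 64 = 704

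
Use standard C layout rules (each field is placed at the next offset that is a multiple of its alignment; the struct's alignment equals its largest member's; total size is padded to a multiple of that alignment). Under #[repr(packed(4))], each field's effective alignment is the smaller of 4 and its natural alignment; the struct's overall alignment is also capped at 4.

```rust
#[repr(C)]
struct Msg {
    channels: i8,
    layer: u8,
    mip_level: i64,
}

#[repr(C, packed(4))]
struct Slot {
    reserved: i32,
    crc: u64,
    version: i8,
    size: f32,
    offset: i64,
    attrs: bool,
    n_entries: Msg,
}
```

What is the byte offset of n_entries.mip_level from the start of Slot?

40

Msg: channels at 0 (size 1, align 1) → ends 1; layer at 1 (size 1, align 1) → ends 2; pad 6 to align 8 for mip_level; mip_level at 8 (size 8, align 8) → ends 16; total 16 bytes, alignment 8
reserved at 0 (size 4, align 4) → ends 4
crc at 4 (size 8, align 4) → ends 12
version at 12 (size 1, align 1) → ends 13
pad 3 to align 4 for size
size at 16 (size 4, align 4) → ends 20
offset at 20 (size 8, align 4) → ends 28
attrs at 28 (size 1, align 1) → ends 29
pad 3 to align 4 for n_entries
n_entries at 32 (size 16, align 4) → ends 48
within Msg: mip_level at 8
32 + 8 = 40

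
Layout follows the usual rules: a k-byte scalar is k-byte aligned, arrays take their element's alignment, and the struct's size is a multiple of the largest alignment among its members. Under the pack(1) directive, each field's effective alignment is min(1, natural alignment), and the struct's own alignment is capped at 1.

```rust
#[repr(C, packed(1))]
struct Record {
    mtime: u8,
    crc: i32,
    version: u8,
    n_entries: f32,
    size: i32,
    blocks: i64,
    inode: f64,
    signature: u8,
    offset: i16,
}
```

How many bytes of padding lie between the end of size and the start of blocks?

0

0..1  mtime  (1B, 1-aligned)
1..5  crc  (4B, 1-aligned)
5..6  version  (1B, 1-aligned)
6..10  n_entries  (4B, 1-aligned)
10..14  size  (4B, 1-aligned)
14..22  blocks  (8B, 1-aligned)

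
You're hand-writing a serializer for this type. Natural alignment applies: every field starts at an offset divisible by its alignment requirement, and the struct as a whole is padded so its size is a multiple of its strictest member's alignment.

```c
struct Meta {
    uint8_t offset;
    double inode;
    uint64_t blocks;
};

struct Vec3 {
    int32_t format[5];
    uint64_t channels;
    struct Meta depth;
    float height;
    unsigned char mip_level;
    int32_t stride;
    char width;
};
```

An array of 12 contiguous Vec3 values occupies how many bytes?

Meta: offset at 0 (size 1, align 1) → ends 1; pad 7 to align 8 for inode; inode at 8 (size 8, align 8) → ends 16; blocks at 16 (size 8, align 8) → ends 24; total 24 bytes, alignment 8
format at 0 (size 20, align 4) → ends 20
pad 4 to align 8 for channels
channels at 24 (size 8, align 8) → ends 32
depth at 32 (size 24, align 8) → ends 56
height at 56 (size 4, align 4) → ends 60
mip_level at 60 (size 1, align 1) → ends 61
pad 3 to align 4 for stride
stride at 64 (size 4, align 4) → ends 68
width at 68 (size 1, align 1) → ends 69
tail pad 3 to reach multiple of 8
total 72 bytes, alignment 8
array of 12: 12 × 72 = 864

864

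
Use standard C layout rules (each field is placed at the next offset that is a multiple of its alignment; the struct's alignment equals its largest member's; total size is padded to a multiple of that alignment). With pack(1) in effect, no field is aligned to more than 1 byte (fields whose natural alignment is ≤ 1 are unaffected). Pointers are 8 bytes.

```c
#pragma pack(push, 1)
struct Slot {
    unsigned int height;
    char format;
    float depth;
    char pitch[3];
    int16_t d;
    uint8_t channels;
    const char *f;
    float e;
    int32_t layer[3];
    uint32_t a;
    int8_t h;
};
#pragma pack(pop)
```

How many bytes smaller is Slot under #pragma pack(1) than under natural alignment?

natural layout:
  @0: height [4B, align 4] → 4
  @4: format [1B, align 1] → 5
  +3 pad (align 4)
  @8: depth [4B, align 4] → 12
  @12: pitch [3B, align 1] → 15
  +1 pad (align 2)
  @16: d [2B, align 2] → 18
  @18: channels [1B, align 1] → 19
  +5 pad (align 8)
  @24: f [8B, align 8] → 32
  @32: e [4B, align 4] → 36
  @36: layer [12B, align 4] → 48
  @48: a [4B, align 4] → 52
  @52: h [1B, align 1] → 53
  +3 tail pad (align 8)
  size 56, align 8
packed(1) layout:
  @0: height [4B, align 1] → 4
  @4: format [1B, align 1] → 5
  @5: depth [4B, align 1] → 9
  @9: pitch [3B, align 1] → 12
  @12: d [2B, align 1] → 14
  @14: channels [1B, align 1] → 15
  @15: f [8B, align 1] → 23
  @23: e [4B, align 1] → 27
  @27: layer [12B, align 1] → 39
  @39: a [4B, align 1] → 43
  @43: h [1B, align 1] → 44
  size 44, align 1
56 − 44 = 12

12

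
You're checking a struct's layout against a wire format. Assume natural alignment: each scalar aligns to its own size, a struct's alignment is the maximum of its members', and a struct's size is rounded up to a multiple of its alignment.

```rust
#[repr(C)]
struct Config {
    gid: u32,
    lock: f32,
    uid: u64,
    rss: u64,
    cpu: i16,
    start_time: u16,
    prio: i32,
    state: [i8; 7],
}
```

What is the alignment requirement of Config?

member alignments: gid=4, lock=4, uid=8, rss=8, cpu=2, start_time=2, prio=4, state=1
max = 8

8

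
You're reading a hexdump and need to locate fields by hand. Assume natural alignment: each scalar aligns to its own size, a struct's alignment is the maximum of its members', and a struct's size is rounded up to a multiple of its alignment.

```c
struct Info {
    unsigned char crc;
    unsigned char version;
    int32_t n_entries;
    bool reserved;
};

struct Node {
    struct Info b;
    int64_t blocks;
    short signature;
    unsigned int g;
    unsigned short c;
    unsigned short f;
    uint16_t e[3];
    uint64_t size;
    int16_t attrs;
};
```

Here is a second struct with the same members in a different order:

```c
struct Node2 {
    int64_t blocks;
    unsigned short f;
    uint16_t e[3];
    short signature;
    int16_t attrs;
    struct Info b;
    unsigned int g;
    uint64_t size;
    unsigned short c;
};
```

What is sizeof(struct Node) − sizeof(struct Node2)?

Info: @0: crc [1B, align 1] → 1; @1: version [1B, align 1] → 2; +2 pad (align 4); @4: n_entries [4B, align 4] → 8; @8: reserved [1B, align 1] → 9; +3 tail pad (align 4); size 12, align 4
@0: b [12B, align 4] → 12
+4 pad (align 8)
@16: blocks [8B, align 8] → 24
@24: signature [2B, align 2] → 26
+2 pad (align 4)
@28: g [4B, align 4] → 32
@32: c [2B, align 2] → 34
@34: f [2B, align 2] → 36
@36: e [6B, align 2] → 42
+6 pad (align 8)
@48: size [8B, align 8] → 56
@56: attrs [2B, align 2] → 58
+6 tail pad (align 8)
size 64, align 8
— Node2 —
@0: blocks [8B, align 8] → 8
@8: f [2B, align 2] → 10
@10: e [6B, align 2] → 16
@16: signature [2B, align 2] → 18
@18: attrs [2B, align 2] → 20
@20: b [12B, align 4] → 32
@32: g [4B, align 4] → 36
+4 pad (align 8)
@40: size [8B, align 8] → 48
@48: c [2B, align 2] → 50
+6 tail pad (align 8)
size 56, align 8
64 − 56 = 8

8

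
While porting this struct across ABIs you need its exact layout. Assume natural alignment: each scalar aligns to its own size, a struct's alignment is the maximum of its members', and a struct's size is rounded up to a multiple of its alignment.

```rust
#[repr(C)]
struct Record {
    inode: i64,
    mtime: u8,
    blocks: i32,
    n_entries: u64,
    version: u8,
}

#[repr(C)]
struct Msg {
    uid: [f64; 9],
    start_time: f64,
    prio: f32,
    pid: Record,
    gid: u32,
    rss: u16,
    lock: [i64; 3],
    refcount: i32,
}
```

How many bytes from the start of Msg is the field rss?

124

Record: inode at 0 (size 8, align 8) → ends 8; mtime at 8 (size 1, align 1) → ends 9; pad 3 to align 4 for blocks; blocks at 12 (size 4, align 4) → ends 16; n_entries at 16 (size 8, align 8) → ends 24; version at 24 (size 1, align 1) → ends 25; tail pad 7 to reach multiple of 8; total 32 bytes, alignment 8
uid at 0 (size 72, align 8) → ends 72
start_time at 72 (size 8, align 8) → ends 80
prio at 80 (size 4, align 4) → ends 84
pad 4 to align 8 for pid
pid at 88 (size 32, align 8) → ends 120
gid at 120 (size 4, align 4) → ends 124
rss at 124 (size 2, align 2) → ends 126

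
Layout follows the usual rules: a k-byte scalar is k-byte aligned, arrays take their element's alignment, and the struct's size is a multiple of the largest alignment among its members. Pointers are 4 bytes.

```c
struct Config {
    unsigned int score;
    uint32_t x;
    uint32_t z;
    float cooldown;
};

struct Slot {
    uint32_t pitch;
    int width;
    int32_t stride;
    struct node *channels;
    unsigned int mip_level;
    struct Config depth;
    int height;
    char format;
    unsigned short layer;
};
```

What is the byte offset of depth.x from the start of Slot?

24

Config: @0: score [4B, align 4] → 4; @4: x [4B, align 4] → 8; @8: z [4B, align 4] → 12; @12: cooldown [4B, align 4] → 16; size 16, align 4
@0: pitch [4B, align 4] → 4
@4: width [4B, align 4] → 8
@8: stride [4B, align 4] → 12
@12: channels [4B, align 4] → 16
@16: mip_level [4B, align 4] → 20
@20: depth [16B, align 4] → 36
within Config: x at 4
20 + 4 = 24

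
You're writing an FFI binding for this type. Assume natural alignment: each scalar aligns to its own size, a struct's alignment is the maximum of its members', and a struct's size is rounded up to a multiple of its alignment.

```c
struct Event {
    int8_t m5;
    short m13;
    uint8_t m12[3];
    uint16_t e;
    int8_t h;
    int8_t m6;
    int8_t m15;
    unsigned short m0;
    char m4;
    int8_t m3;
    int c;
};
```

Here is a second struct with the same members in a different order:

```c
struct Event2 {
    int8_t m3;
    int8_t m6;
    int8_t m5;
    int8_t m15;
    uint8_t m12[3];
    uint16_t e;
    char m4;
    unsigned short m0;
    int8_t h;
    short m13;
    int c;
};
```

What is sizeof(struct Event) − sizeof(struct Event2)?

m5 at 0 (size 1, align 1) → ends 1
pad 1 to align 2 for m13
m13 at 2 (size 2, align 2) → ends 4
m12 at 4 (size 3, align 1) → ends 7
pad 1 to align 2 for e
e at 8 (size 2, align 2) → ends 10
h at 10 (size 1, align 1) → ends 11
m6 at 11 (size 1, align 1) → ends 12
m15 at 12 (size 1, align 1) → ends 13
pad 1 to align 2 for m0
m0 at 14 (size 2, align 2) → ends 16
m4 at 16 (size 1, align 1) → ends 17
m3 at 17 (size 1, align 1) → ends 18
pad 2 to align 4 for c
c at 20 (size 4, align 4) → ends 24
total 24 bytes, alignment 4
— Event2 —
m3 at 0 (size 1, align 1) → ends 1
m6 at 1 (size 1, align 1) → ends 2
m5 at 2 (size 1, align 1) → ends 3
m15 at 3 (size 1, align 1) → ends 4
m12 at 4 (size 3, align 1) → ends 7
pad 1 to align 2 for e
e at 8 (size 2, align 2) → ends 10
m4 at 10 (size 1, align 1) → ends 11
pad 1 to align 2 for m0
m0 at 12 (size 2, align 2) → ends 14
h at 14 (size 1, align 1) → ends 15
pad 1 to align 2 for m13
m13 at 16 (size 2, align 2) → ends 18
pad 2 to align 4 for c
c at 20 (size 4, align 4) → ends 24
total 24 bytes, alignment 4
24 − 24 = 0

0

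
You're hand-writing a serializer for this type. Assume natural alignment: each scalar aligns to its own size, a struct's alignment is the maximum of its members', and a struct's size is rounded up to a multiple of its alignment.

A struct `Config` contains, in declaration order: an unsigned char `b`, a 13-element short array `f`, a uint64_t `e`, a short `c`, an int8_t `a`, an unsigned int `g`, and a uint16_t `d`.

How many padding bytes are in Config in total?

0..1  b  (1B, 1-aligned)
1..2  -- padding (1B)
2..28  f  (26B, 2-aligned)
28..32  -- padding (4B)
32..40  e  (8B, 8-aligned)
40..42  c  (2B, 2-aligned)
42..43  a  (1B, 1-aligned)
43..44  -- padding (1B)
44..48  g  (4B, 4-aligned)
48..50  d  (2B, 2-aligned)
50..56  -- tail padding (6B)
sizeof = 56, alignof = 8
data bytes 44, size 56 → padding 12

12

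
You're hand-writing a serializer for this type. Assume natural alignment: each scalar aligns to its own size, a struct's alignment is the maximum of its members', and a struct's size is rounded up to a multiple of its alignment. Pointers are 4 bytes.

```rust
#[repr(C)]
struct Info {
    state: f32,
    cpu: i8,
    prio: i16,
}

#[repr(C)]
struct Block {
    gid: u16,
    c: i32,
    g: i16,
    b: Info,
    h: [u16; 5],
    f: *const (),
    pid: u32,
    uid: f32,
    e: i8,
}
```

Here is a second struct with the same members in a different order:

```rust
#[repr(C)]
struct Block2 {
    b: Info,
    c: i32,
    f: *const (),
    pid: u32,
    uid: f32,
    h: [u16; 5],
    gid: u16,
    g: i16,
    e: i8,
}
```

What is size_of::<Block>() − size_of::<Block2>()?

8

Info: 0..4  state  (4B, 4-aligned); 4..5  cpu  (1B, 1-aligned); 5..6  -- padding (1B); 6..8  prio  (2B, 2-aligned); sizeof = 8, alignof = 4
0..2  gid  (2B, 2-aligned)
2..4  -- padding (2B)
4..8  c  (4B, 4-aligned)
8..10  g  (2B, 2-aligned)
10..12  -- padding (2B)
12..20  b  (8B, 4-aligned)
20..30  h  (10B, 2-aligned)
30..32  -- padding (2B)
32..36  f  (4B, 4-aligned)
36..40  pid  (4B, 4-aligned)
40..44  uid  (4B, 4-aligned)
44..45  e  (1B, 1-aligned)
45..48  -- tail padding (3B)
sizeof = 48, alignof = 4
— Block2 —
0..8  b  (8B, 4-aligned)
8..12  c  (4B, 4-aligned)
12..16  f  (4B, 4-aligned)
16..20  pid  (4B, 4-aligned)
20..24  uid  (4B, 4-aligned)
24..34  h  (10B, 2-aligned)
34..36  gid  (2B, 2-aligned)
36..38  g  (2B, 2-aligned)
38..39  e  (1B, 1-aligned)
39..40  -- tail padding (1B)
sizeof = 40, alignof = 4
48 − 40 = 8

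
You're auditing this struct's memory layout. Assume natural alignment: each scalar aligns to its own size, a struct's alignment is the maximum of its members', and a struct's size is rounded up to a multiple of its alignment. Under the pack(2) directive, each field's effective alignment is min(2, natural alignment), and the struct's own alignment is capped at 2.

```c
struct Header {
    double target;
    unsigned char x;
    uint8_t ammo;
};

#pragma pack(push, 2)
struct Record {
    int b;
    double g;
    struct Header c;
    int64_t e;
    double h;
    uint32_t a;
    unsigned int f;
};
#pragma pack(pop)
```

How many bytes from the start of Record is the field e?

Header: 0..8  target  (8B, 8-aligned); 8..9  x  (1B, 1-aligned); 9..10  ammo  (1B, 1-aligned); 10..16  -- tail padding (6B); sizeof = 16, alignof = 8
0..4  b  (4B, 2-aligned)
4..12  g  (8B, 2-aligned)
12..28  c  (16B, 2-aligned)
28..36  e  (8B, 2-aligned)

28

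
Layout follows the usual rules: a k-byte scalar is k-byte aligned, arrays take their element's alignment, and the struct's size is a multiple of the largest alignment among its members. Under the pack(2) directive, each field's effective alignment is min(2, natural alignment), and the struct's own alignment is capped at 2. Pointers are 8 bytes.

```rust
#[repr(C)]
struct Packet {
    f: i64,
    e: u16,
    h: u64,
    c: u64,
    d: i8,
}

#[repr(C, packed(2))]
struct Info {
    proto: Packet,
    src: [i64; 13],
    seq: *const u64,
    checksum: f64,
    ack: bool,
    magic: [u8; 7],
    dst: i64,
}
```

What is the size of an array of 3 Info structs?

Packet: @0: f [8B, align 8] → 8; @8: e [2B, align 2] → 10; +6 pad (align 8); @16: h [8B, align 8] → 24; @24: c [8B, align 8] → 32; @32: d [1B, align 1] → 33; +7 tail pad (align 8); size 40, align 8
@0: proto [40B, align 2] → 40
@40: src [104B, align 2] → 144
@144: seq [8B, align 2] → 152
@152: checksum [8B, align 2] → 160
@160: ack [1B, align 1] → 161
@161: magic [7B, align 1] → 168
@168: dst [8B, align 2] → 176
size 176, align 2
array of 3: 3 × 176 = 528

528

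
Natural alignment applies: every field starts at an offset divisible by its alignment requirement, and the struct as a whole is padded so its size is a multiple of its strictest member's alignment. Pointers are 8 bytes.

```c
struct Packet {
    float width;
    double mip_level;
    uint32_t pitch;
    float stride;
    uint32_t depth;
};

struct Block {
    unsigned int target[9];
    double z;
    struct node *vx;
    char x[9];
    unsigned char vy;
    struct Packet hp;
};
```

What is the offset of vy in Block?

Packet: @0: width [4B, align 4] → 4; +4 pad (align 8); @8: mip_level [8B, align 8] → 16; @16: pitch [4B, align 4] → 20; @20: stride [4B, align 4] → 24; @24: depth [4B, align 4] → 28; +4 tail pad (align 8); size 32, align 8
@0: target [36B, align 4] → 36
+4 pad (align 8)
@40: z [8B, align 8] → 48
@48: vx [8B, align 8] → 56
@56: x [9B, align 1] → 65
@65: vy [1B, align 1] → 66

65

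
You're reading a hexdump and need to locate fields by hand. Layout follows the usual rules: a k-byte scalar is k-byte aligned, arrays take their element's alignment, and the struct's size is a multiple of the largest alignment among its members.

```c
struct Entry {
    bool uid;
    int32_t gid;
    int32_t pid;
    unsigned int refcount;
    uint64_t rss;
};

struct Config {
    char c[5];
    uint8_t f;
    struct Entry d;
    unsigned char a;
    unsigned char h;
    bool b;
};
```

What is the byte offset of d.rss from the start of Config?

24

Entry: uid at 0 (size 1, align 1) → ends 1; pad 3 to align 4 for gid; gid at 4 (size 4, align 4) → ends 8; pid at 8 (size 4, align 4) → ends 12; refcount at 12 (size 4, align 4) → ends 16; rss at 16 (size 8, align 8) → ends 24; total 24 bytes, alignment 8
c at 0 (size 5, align 1) → ends 5
f at 5 (size 1, align 1) → ends 6
pad 2 to align 8 for d
d at 8 (size 24, align 8) → ends 32
within Entry: rss at 16
8 + 16 = 24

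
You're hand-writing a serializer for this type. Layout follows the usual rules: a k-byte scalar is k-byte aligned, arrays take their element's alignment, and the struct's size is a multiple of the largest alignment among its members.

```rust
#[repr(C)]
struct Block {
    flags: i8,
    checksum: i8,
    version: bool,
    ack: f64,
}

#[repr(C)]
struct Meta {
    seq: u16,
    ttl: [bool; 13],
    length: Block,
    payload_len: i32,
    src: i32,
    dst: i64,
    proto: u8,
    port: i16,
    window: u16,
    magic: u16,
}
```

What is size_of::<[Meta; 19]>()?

Block: flags at 0 (size 1, align 1) → ends 1; checksum at 1 (size 1, align 1) → ends 2; version at 2 (size 1, align 1) → ends 3; pad 5 to align 8 for ack; ack at 8 (size 8, align 8) → ends 16; total 16 bytes, alignment 8
seq at 0 (size 2, align 2) → ends 2
ttl at 2 (size 13, align 1) → ends 15
pad 1 to align 8 for length
length at 16 (size 16, align 8) → ends 32
payload_len at 32 (size 4, align 4) → ends 36
src at 36 (size 4, align 4) → ends 40
dst at 40 (size 8, align 8) → ends 48
proto at 48 (size 1, align 1) → ends 49
pad 1 to align 2 for port
port at 50 (size 2, align 2) → ends 52
window at 52 (size 2, align 2) → ends 54
magic at 54 (size 2, align 2) → ends 56
total 56 bytes, alignment 8
array of 19: 19 × 56 = 1064

1064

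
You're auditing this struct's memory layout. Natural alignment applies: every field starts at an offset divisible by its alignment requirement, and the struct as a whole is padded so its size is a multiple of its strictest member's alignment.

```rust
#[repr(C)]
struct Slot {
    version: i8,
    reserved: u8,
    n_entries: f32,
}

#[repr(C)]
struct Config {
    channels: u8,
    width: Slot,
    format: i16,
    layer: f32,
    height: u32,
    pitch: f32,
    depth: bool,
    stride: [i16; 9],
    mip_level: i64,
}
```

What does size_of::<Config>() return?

Slot: 0..1  version  (1B, 1-aligned); 1..2  reserved  (1B, 1-aligned); 2..4  -- padding (2B); 4..8  n_entries  (4B, 4-aligned); sizeof = 8, alignof = 4
0..1  channels  (1B, 1-aligned)
1..4  -- padding (3B)
4..12  width  (8B, 4-aligned)
12..14  format  (2B, 2-aligned)
14..16  -- padding (2B)
16..20  layer  (4B, 4-aligned)
20..24  height  (4B, 4-aligned)
24..28  pitch  (4B, 4-aligned)
28..29  depth  (1B, 1-aligned)
29..30  -- padding (1B)
30..48  stride  (18B, 2-aligned)
48..56  mip_level  (8B, 8-aligned)
sizeof = 56, alignof = 8

56 bytes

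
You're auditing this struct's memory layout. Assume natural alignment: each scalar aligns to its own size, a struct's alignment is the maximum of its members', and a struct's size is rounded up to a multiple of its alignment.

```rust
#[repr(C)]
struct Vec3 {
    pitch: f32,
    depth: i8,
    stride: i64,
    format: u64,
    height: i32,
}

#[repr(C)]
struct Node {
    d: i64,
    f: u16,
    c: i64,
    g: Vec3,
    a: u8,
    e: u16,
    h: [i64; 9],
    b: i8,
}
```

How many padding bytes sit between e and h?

4

Vec3: 0..4  pitch  (4B, 4-aligned); 4..5  depth  (1B, 1-aligned); 5..8  -- padding (3B); 8..16  stride  (8B, 8-aligned); 16..24  format  (8B, 8-aligned); 24..28  height  (4B, 4-aligned); 28..32  -- tail padding (4B); sizeof = 32, alignof = 8
0..8  d  (8B, 8-aligned)
8..10  f  (2B, 2-aligned)
10..16  -- padding (6B)
16..24  c  (8B, 8-aligned)
24..56  g  (32B, 8-aligned)
56..57  a  (1B, 1-aligned)
57..58  -- padding (1B)
58..60  e  (2B, 2-aligned)
60..64  -- padding (4B)
64..136  h  (72B, 8-aligned)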